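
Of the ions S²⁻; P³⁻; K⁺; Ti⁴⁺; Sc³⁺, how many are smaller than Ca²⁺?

These species are isoelectronic with 18 electrons. The only difference is the number of protons: Ti⁴⁺ (Z=22), Sc³⁺ (Z=21), Ca²⁺ (Z=20), K⁺ (Z=19), S²⁻ (Z=16), P³⁻ (Z=15). The strongest nuclear pull (Ti⁴⁺) gives the smallest ion.
Ordering all of them (including Ca²⁺) by radius gives Ti⁴⁺ < Sc³⁺ < Ca²⁺ < K⁺ < S²⁻ < P³⁻. So 2 are smaller.

2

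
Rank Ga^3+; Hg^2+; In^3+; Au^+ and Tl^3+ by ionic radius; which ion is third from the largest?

Tl^3+

First list Z and electron count for each: Ga^3+ (Z=31, 28 e⁻), In^3+ (Z=49, 46 e⁻), Tl^3+ (Z=81, 78 e⁻), Hg^2+ (Z=80, 78 e⁻), Au^+ (Z=79, 78 e⁻). Ga^3+ < In^3+ (same group, 1 shell fewer); In^3+ < Tl^3+ (same group, period 5 vs 6); Tl^3+ < Hg^2+ (both 78 e⁻, Z=81>80); Hg^2+ < Au^+ (both 78 e⁻, Z=80>79).
That gives Ga^3+ < In^3+ < Tl^3+ < Hg^2+ < Au^+. From the largest end, number 3 is Tl^3+.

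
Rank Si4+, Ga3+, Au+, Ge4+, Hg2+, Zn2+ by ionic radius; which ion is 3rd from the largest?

Zn2+

Tabulating Z and e⁻: Si4+ (Z=14, 10 e⁻), Ge4+ (Z=32, 28 e⁻), Ga3+ (Z=31, 28 e⁻), Zn2+ (Z=30, 28 e⁻), Hg2+ (Z=80, 78 e⁻), Au+ (Z=79, 78 e⁻). Si4+ < Ge4+ (same group, period 3 vs 4); Ge4+ < Ga3+ (isoelectronic, higher Z=32 is smaller); Ga3+ < Zn2+ (both 28 e⁻, Z=31>30); Zn2+ < Hg2+ (same group, 2 shells fewer); Hg2+ < Au+ (both 78 e⁻, Z=80>79).
Ordering: Si4+ < Ge4+ < Ga3+ < Zn2+ < Hg2+ < Au+. The 3rd largest is Zn2+.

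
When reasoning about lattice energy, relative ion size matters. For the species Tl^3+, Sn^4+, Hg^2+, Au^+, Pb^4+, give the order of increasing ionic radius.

Sn^4+ < Pb^4+ < Tl^3+ < Hg^2+ < Au^+

Electron counts and nuclear charges: Sn^4+ has 46 e⁻ (Z=50), Pb^4+ has 78 e⁻ (Z=82), Tl^3+ has 78 e⁻ (Z=81), Hg^2+ has 78 e⁻ (Z=80), Au^+ has 78 e⁻ (Z=79). Sn^4+ < Pb^4+ (same group, 1 shell fewer); Pb^4+ < Tl^3+ (both 78 e⁻, Z=82>81); Tl^3+ < Hg^2+ (isoelectronic, higher Z=81 is smaller); Hg^2+ < Au^+ (both 78 e⁻, Z=80>79).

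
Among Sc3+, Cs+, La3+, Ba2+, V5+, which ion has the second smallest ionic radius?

Tabulating Z and e⁻: V5+ (Z=23, 18 e⁻), Sc3+ (Z=21, 18 e⁻), La3+ (Z=57, 54 e⁻), Ba2+ (Z=56, 54 e⁻), Cs+ (Z=55, 54 e⁻). V5+ < Sc3+ (both 18 e⁻, Z=23>21); Sc3+ < La3+ (same group, 2 shells fewer); La3+ < Ba2+ (isoelectronic, higher Z=57 is smaller); Ba2+ < Cs+ (both 54 e⁻, Z=56>55).
Full ascending order: V5+ < Sc3+ < La3+ < Ba2+ < Cs+. Counting from the smallest, position 2 is Sc3+.

Sc3+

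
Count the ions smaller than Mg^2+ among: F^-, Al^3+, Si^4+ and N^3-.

2

Each ion has 10 electrons. The ranking follows nuclear charge in reverse — greater Z gives a smaller radius. Si^4+ (Z=14), Al^3+ (Z=13), Mg^2+ (Z=12), F^- (Z=9), N^3- (Z=7).
Relative to Mg^2+, the ions that are smaller are Si^4+, Al^3+. Count: 2.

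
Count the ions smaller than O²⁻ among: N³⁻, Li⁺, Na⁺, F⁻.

3

Work out protons and electrons: Li⁺ has 2 e⁻ (Z=3), Na⁺ has 10 e⁻ (Z=11), F⁻ has 10 e⁻ (Z=9), O²⁻ has 10 e⁻ (Z=8), N³⁻ has 10 e⁻ (Z=7). Li⁺ < Na⁺ (same group, 1 shell fewer); Na⁺ < F⁻ (isoelectronic, higher Z=11 is smaller); F⁻ < O²⁻ (both 10 e⁻, Z=9>8); O²⁻ < N³⁻ (both 10 e⁻, Z=8>7).
Placing each against O²⁻: smaller — Li⁺, Na⁺, F⁻; larger — N³⁻. Count: 3.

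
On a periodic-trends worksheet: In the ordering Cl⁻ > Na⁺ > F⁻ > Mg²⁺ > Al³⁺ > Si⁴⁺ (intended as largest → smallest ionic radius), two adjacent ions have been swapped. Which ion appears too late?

F⁻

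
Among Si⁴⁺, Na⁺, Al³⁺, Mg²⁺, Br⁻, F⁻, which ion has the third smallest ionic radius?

First list Z and electron count for each: Si⁴⁺ has 10 e⁻ (Z=14), Al³⁺ has 10 e⁻ (Z=13), Mg²⁺ has 10 e⁻ (Z=12), Na⁺ has 10 e⁻ (Z=11), F⁻ has 10 e⁻ (Z=9), Br⁻ has 36 e⁻ (Z=35). Si⁴⁺ < Al³⁺ (both 10 e⁻, Z=14>13); Al³⁺ < Mg²⁺ (isoelectronic, higher Z=13 is smaller); Mg²⁺ < Na⁺ (both 10 e⁻, Z=12>11); Na⁺ < F⁻ (isoelectronic, higher Z=11 is smaller); F⁻ < Br⁻ (same group, period 2 vs 4).
So the order is Si⁴⁺ < Al³⁺ < Mg²⁺ < Na⁺ < F⁻ < Br⁻; the 3rd-smallest ion is Mg²⁺.

Mg²⁺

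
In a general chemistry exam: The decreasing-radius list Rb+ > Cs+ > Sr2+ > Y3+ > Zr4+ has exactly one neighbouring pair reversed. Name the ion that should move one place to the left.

Cs+

Scanning neighbour by neighbour, only Rb+/Cs+ violates a trend: Rb+ and Cs+ are in one column with the same charge; the lighter period-5 ion has one fewer shell and is smaller. That makes Cs+ the one sitting a position late relative to where it belongs.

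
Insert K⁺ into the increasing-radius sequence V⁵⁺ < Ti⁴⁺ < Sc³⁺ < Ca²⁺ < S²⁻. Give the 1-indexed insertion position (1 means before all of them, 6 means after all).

These species are isoelectronic with 18 electrons. The only difference is the number of protons: V⁵⁺ (Z=23), Ti⁴⁺ (Z=22), Sc³⁺ (Z=21), Ca²⁺ (Z=20), K⁺ (Z=19), S²⁻ (Z=16). The strongest nuclear pull (V⁵⁺) gives the smallest ion.
Merged order: V⁵⁺ < Ti⁴⁺ < Sc³⁺ < Ca²⁺ < K⁺ < S²⁻ — K⁺ is number 5.

5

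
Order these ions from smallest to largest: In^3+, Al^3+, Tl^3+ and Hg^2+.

Work out protons and electrons: Al^3+ has 10 e⁻ (Z=13), In^3+ has 46 e⁻ (Z=49), Tl^3+ has 78 e⁻ (Z=81), Hg^2+ has 78 e⁻ (Z=80). Al^3+ < In^3+ (same group, period 3 vs 5); In^3+ < Tl^3+ (same group, period 5 vs 6); Tl^3+ < Hg^2+ (both 78 e⁻, Z=81>80).

Al^3+ < In^3+ < Tl^3+ < Hg^2+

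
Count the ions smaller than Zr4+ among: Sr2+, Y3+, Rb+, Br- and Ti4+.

Electron counts and nuclear charges: Ti4+: 18 e⁻, Z=22, Zr4+: 36 e⁻, Z=40, Y3+: 36 e⁻, Z=39, Sr2+: 36 e⁻, Z=38, Rb+: 36 e⁻, Z=37, Br-: 36 e⁻, Z=35. Ti4+ < Zr4+ (same group, period 4 vs 5); Zr4+ < Y3+ (isoelectronic, higher Z=40 is smaller); Y3+ < Sr2+ (both 36 e⁻, Z=39>38); Sr2+ < Rb+ (isoelectronic, higher Z=38 is smaller); Rb+ < Br- (isoelectronic, higher Z=37 is smaller).
Ordering all of them (including Zr4+) by radius gives Ti4+ < Zr4+ < Y3+ < Sr2+ < Rb+ < Br-. So 1 is smaller.

1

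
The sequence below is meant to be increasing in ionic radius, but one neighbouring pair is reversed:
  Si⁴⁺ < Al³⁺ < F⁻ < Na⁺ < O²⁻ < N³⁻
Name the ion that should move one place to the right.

F⁻

Scanning neighbour by neighbour, only F⁻/Na⁺ violates a trend: both have 10 electrons but Z(Na)=11 > Z(F)=9, so Na⁺ should be the smaller of the two. That makes F⁻ the one sitting a position early relative to where it belongs.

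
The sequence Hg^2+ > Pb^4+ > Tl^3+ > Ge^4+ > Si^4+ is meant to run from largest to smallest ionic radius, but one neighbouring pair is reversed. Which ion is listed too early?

Pb^4+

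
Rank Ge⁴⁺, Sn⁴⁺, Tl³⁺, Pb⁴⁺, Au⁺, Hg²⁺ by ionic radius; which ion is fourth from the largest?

Work out protons and electrons: Ge⁴⁺: 28 e⁻, Z=32, Sn⁴⁺: 46 e⁻, Z=50, Pb⁴⁺: 78 e⁻, Z=82, Tl³⁺: 78 e⁻, Z=81, Hg²⁺: 78 e⁻, Z=80, Au⁺: 78 e⁻, Z=79. Ge⁴⁺ < Sn⁴⁺ (same group, 1 shell fewer); Sn⁴⁺ < Pb⁴⁺ (same group, period 5 vs 6); Pb⁴⁺ < Tl³⁺ (isoelectronic, higher Z=82 is smaller); Tl³⁺ < Hg²⁺ (both 78 e⁻, Z=81>80); Hg²⁺ < Au⁺ (isoelectronic, higher Z=80 is smaller).
So the order is Ge⁴⁺ < Sn⁴⁺ < Pb⁴⁺ < Tl³⁺ < Hg²⁺ < Au⁺; the 4th-largest ion is Pb⁴⁺.

Pb⁴⁺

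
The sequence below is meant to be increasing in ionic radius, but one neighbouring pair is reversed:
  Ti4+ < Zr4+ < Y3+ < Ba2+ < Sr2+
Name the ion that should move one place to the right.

Ba2+

Compare adjacent ions: both in group 2 with the same charge; Sr2+ (period 5) has the smaller radius — yet in this increasing list Ba2+ sits before Sr2+. Nothing else is reversed, so Ba2+ should move one place to the right.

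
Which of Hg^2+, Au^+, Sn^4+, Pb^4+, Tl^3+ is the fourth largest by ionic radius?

Pb^4+

Sn^4+: 46 e⁻, Z=50, Pb^4+: 78 e⁻, Z=82, Tl^3+: 78 e⁻, Z=81, Hg^2+: 78 e⁻, Z=80, Au^+: 78 e⁻, Z=79. Sn^4+ < Pb^4+ (same group, 1 shell fewer); Pb^4+ < Tl^3+ (both 78 e⁻, Z=82>81); Tl^3+ < Hg^2+ (isoelectronic, higher Z=81 is smaller); Hg^2+ < Au^+ (isoelectronic, higher Z=80 is smaller).
That gives Sn^4+ < Pb^4+ < Tl^3+ < Hg^2+ < Au^+. From the largest end, number 4 is Pb^4+.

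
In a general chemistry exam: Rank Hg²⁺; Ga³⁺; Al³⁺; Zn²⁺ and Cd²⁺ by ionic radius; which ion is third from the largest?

First list Z and electron count for each: Al³⁺ has 10 e⁻ (Z=13), Ga³⁺ has 28 e⁻ (Z=31), Zn²⁺ has 28 e⁻ (Z=30), Cd²⁺ has 46 e⁻ (Z=48), Hg²⁺ has 78 e⁻ (Z=80). Al³⁺ < Ga³⁺ (same group, 1 shell fewer); Ga³⁺ < Zn²⁺ (both 28 e⁻, Z=31>30); Zn²⁺ < Cd²⁺ (same group, period 4 vs 5); Cd²⁺ < Hg²⁺ (same group, period 5 vs 6).
That gives Al³⁺ < Ga³⁺ < Zn²⁺ < Cd²⁺ < Hg²⁺. From the largest end, number 3 is Zn²⁺.

Zn²⁺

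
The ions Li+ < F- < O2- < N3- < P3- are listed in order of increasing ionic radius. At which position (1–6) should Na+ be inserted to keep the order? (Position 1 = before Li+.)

First list Z and electron count for each: Li+ (Z=3, 2 e⁻), Na+ (Z=11, 10 e⁻), F- (Z=9, 10 e⁻), O2- (Z=8, 10 e⁻), N3- (Z=7, 10 e⁻), P3- (Z=15, 18 e⁻). Li+ < Na+ (same group, 1 shell fewer); Na+ < F- (isoelectronic, higher Z=11 is smaller); F- < O2- (isoelectronic, higher Z=9 is smaller); O2- < N3- (isoelectronic, higher Z=8 is smaller); N3- < P3- (same group, 1 shell fewer).
Putting Na+ in gives Li+ < Na+ < F- < O2- < N3- < P3-; it lands at slot 2.

2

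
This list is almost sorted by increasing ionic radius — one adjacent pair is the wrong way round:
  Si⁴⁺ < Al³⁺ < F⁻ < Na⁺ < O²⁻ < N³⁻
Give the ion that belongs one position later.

F⁻

Compare adjacent ions: both have 10 electrons but Z(Na)=11 > Z(F)=9, so Na⁺ should be the smaller of the two — yet in this increasing list F⁻ sits before Na⁺. Nothing else is reversed, so F⁻ should move one place to the right.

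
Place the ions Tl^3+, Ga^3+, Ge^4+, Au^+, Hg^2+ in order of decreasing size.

Au^+ > Hg^2+ > Tl^3+ > Ga^3+ > Ge^4+

Work out protons and electrons: Ge^4+ has 28 e⁻ (Z=32), Ga^3+ has 28 e⁻ (Z=31), Tl^3+ has 78 e⁻ (Z=81), Hg^2+ has 78 e⁻ (Z=80), Au^+ has 78 e⁻ (Z=79). Ge^4+ < Ga^3+ (both 28 e⁻, Z=32>31); Ga^3+ < Tl^3+ (same group, 2 shells fewer); Tl^3+ < Hg^2+ (both 78 e⁻, Z=81>80); Hg^2+ < Au^+ (both 78 e⁻, Z=80>79).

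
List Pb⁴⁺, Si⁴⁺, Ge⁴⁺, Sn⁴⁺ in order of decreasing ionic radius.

Pb⁴⁺ > Sn⁴⁺ > Ge⁴⁺ > Si⁴⁺

All are in the same group with charge +4. Radius grows down the group as n (the outermost shell) increases.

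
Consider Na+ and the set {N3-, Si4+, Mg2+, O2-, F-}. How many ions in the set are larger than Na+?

3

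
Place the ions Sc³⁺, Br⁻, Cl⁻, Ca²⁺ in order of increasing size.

Sc³⁺ < Ca²⁺ < Cl⁻ < Br⁻

First list Z and electron count for each: Sc³⁺: 18 e⁻, Z=21, Ca²⁺: 18 e⁻, Z=20, Cl⁻: 18 e⁻, Z=17, Br⁻: 36 e⁻, Z=35. Sc³⁺ < Ca²⁺ (isoelectronic, higher Z=21 is smaller); Ca²⁺ < Cl⁻ (both 18 e⁻, Z=20>17); Cl⁻ < Br⁻ (same group, 1 shell fewer).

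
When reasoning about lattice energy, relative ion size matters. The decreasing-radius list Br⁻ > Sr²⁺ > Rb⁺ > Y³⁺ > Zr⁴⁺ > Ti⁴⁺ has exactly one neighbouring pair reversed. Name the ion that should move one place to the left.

Rb⁺

Scanning neighbour by neighbour, only Sr²⁺/Rb⁺ violates a trend: both have 36 electrons but Z(Sr)=38 > Z(Rb)=37, so Sr²⁺ should be the smaller of the two. That makes Rb⁺ the one sitting a position late relative to where it belongs.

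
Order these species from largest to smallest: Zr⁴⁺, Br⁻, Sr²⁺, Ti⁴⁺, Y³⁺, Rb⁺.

Br⁻ > Rb⁺ > Sr²⁺ > Y³⁺ > Zr⁴⁺ > Ti⁴⁺

Ti⁴⁺ (Z=22, 18 e⁻), Zr⁴⁺ (Z=40, 36 e⁻), Y³⁺ (Z=39, 36 e⁻), Sr²⁺ (Z=38, 36 e⁻), Rb⁺ (Z=37, 36 e⁻), Br⁻ (Z=35, 36 e⁻). Ti⁴⁺ < Zr⁴⁺ (same group, 1 shell fewer); Zr⁴⁺ < Y³⁺ (isoelectronic, higher Z=40 is smaller); Y³⁺ < Sr²⁺ (both 36 e⁻, Z=39>38); Sr²⁺ < Rb⁺ (both 36 e⁻, Z=38>37); Rb⁺ < Br⁻ (isoelectronic, higher Z=37 is smaller).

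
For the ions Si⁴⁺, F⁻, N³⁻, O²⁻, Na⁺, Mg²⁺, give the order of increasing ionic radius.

Si⁴⁺ < Mg²⁺ < Na⁺ < F⁻ < O²⁻ < N³⁻

These species are isoelectronic with 10 electrons. The only difference is the number of protons: Si⁴⁺ (Z=14), Mg²⁺ (Z=12), Na⁺ (Z=11), F⁻ (Z=9), O²⁻ (Z=8), N³⁻ (Z=7). The strongest nuclear pull (Si⁴⁺) gives the smallest ion.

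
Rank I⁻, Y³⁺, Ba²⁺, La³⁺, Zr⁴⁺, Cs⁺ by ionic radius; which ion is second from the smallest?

First list Z and electron count for each: Zr⁴⁺ has 36 e⁻ (Z=40), Y³⁺ has 36 e⁻ (Z=39), La³⁺ has 54 e⁻ (Z=57), Ba²⁺ has 54 e⁻ (Z=56), Cs⁺ has 54 e⁻ (Z=55), I⁻ has 54 e⁻ (Z=53). Zr⁴⁺ < Y³⁺ (both 36 e⁻, Z=40>39); Y³⁺ < La³⁺ (same group, 1 shell fewer); La³⁺ < Ba²⁺ (both 54 e⁻, Z=57>56); Ba²⁺ < Cs⁺ (isoelectronic, higher Z=56 is smaller); Cs⁺ < I⁻ (isoelectronic, higher Z=55 is smaller).
Ordering: Zr⁴⁺ < Y³⁺ < La³⁺ < Ba²⁺ < Cs⁺ < I⁻. The second smallest is Y³⁺.

Y³⁺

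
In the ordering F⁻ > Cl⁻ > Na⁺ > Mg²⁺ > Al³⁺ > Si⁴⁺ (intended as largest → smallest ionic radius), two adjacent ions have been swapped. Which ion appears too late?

The pair F⁻, Cl⁻ is the wrong way round — both in group 17 with the same charge; F⁻ (period 2) has the smaller radius. All other adjacent pairs agree with periodic trends, so Cl⁻ is the misplaced ion.

Cl⁻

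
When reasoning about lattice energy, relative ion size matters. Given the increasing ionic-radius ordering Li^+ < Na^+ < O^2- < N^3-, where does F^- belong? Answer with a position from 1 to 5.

3

First list Z and electron count for each: Li^+ (Z=3, 2 e⁻), Na^+ (Z=11, 10 e⁻), F^- (Z=9, 10 e⁻), O^2- (Z=8, 10 e⁻), N^3- (Z=7, 10 e⁻). Li^+ < Na^+ (same group, 1 shell fewer); Na^+ < F^- (both 10 e⁻, Z=11>9); F^- < O^2- (both 10 e⁻, Z=9>8); O^2- < N^3- (isoelectronic, higher Z=8 is smaller).
The complete sequence is Li^+ < Na^+ < F^- < O^2- < N^3-. F^- sits at position 3.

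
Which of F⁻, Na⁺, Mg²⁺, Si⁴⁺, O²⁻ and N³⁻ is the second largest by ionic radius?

O²⁻

Isoelectronic series (10 e⁻ each). Size is set by nuclear charge: more protons means a smaller ion. Si⁴⁺ (Z=14), Mg²⁺ (Z=12), Na⁺ (Z=11), F⁻ (Z=9), O²⁻ (Z=8), N³⁻ (Z=7).
So the order is Si⁴⁺ < Mg²⁺ < Na⁺ < F⁻ < O²⁻ < N³⁻; the 2nd-largest ion is O²⁻.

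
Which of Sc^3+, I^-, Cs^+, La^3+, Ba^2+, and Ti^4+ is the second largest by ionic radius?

Electron counts and nuclear charges: Ti^4+ (Z=22, 18 e⁻), Sc^3+ (Z=21, 18 e⁻), La^3+ (Z=57, 54 e⁻), Ba^2+ (Z=56, 54 e⁻), Cs^+ (Z=55, 54 e⁻), I^- (Z=53, 54 e⁻). Ti^4+ < Sc^3+ (isoelectronic, higher Z=22 is smaller); Sc^3+ < La^3+ (same group, 2 shells fewer); La^3+ < Ba^2+ (isoelectronic, higher Z=57 is smaller); Ba^2+ < Cs^+ (both 54 e⁻, Z=56>55); Cs^+ < I^- (isoelectronic, higher Z=55 is smaller).
Full ascending order: Ti^4+ < Sc^3+ < La^3+ < Ba^2+ < Cs^+ < I^-. Counting from the largest, position 2 is Cs^+.

Cs^+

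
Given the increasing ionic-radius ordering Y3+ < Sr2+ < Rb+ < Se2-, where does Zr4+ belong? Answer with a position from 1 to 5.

1

Isoelectronic series (36 e⁻ each). Size is set by nuclear charge: more protons means a smaller ion. Zr4+ (Z=40), Y3+ (Z=39), Sr2+ (Z=38), Rb+ (Z=37), Se2- (Z=34).
Putting Zr4+ in gives Zr4+ < Y3+ < Sr2+ < Rb+ < Se2-; it lands at slot 1.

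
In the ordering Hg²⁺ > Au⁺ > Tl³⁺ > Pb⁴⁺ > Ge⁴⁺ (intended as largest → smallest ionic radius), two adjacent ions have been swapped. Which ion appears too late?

Au⁺

Check each adjacent pair. Hg²⁺ and Au⁺ are reversed: both have 78 electrons but Z(Hg)=80 > Z(Au)=79, so Hg²⁺ should be the smaller of the two. No other neighbouring pair contradicts the periodic trends, so Au⁺ is the ion listed too late.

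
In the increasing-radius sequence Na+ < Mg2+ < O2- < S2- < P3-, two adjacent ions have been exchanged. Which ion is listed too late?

Mg2+

Check each adjacent pair. Na+ and Mg2+ are reversed: Mg2+ and Na+ share 10 electrons; the higher nuclear charge on Mg (Z=12) contracts it more, so Mg2+ < Na+. No other neighbouring pair contradicts the periodic trends, so Mg2+ is the ion listed too late.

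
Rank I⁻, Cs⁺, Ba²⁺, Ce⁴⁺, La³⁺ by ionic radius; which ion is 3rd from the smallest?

Ba²⁺

Isoelectronic series (54 e⁻ each). Size is set by nuclear charge: more protons means a smaller ion. Ce⁴⁺ (Z=58), La³⁺ (Z=57), Ba²⁺ (Z=56), Cs⁺ (Z=55), I⁻ (Z=53).
That gives Ce⁴⁺ < La³⁺ < Ba²⁺ < Cs⁺ < I⁻. From the smallest end, number 3 is Ba²⁺.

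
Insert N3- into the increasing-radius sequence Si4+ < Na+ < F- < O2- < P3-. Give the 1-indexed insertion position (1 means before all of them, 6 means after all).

5

Tabulating Z and e⁻: Si4+ has 10 e⁻ (Z=14), Na+ has 10 e⁻ (Z=11), F- has 10 e⁻ (Z=9), O2- has 10 e⁻ (Z=8), N3- has 10 e⁻ (Z=7), P3- has 18 e⁻ (Z=15). Si4+ < Na+ (isoelectronic, higher Z=14 is smaller); Na+ < F- (isoelectronic, higher Z=11 is smaller); F- < O2- (both 10 e⁻, Z=9>8); O2- < N3- (isoelectronic, higher Z=8 is smaller); N3- < P3- (same group, 1 shell fewer).
With N3- included the full order is Si4+ < Na+ < F- < O2- < N3- < P3-, so it takes position 5.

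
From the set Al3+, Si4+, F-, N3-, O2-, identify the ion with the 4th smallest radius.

All of these have 10 electrons (isoelectronic). With the same electron cloud, the ion with the most protons pulls it in tightest. Nuclear charges: Si4+ (Z=14), Al3+ (Z=13), F- (Z=9), O2- (Z=8), N3- (Z=7). Highest Z is smallest.
So the order is Si4+ < Al3+ < F- < O2- < N3-; the 4th-smallest ion is O2-.

O2-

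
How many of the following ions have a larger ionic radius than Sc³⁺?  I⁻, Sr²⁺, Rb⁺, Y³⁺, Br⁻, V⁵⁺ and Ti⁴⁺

5

V⁵⁺: 18 e⁻, Z=23, Ti⁴⁺: 18 e⁻, Z=22, Sc³⁺: 18 e⁻, Z=21, Y³⁺: 36 e⁻, Z=39, Sr²⁺: 36 e⁻, Z=38, Rb⁺: 36 e⁻, Z=37, Br⁻: 36 e⁻, Z=35, I⁻: 54 e⁻, Z=53. V⁵⁺ < Ti⁴⁺ (isoelectronic, higher Z=23 is smaller); Ti⁴⁺ < Sc³⁺ (isoelectronic, higher Z=22 is smaller); Sc³⁺ < Y³⁺ (same group, period 4 vs 5); Y³⁺ < Sr²⁺ (isoelectronic, higher Z=39 is smaller); Sr²⁺ < Rb⁺ (isoelectronic, higher Z=38 is smaller); Rb⁺ < Br⁻ (isoelectronic, higher Z=37 is smaller); Br⁻ < I⁻ (same group, 1 shell fewer).
Relative to Sc³⁺, the ions that are larger are Y³⁺, Sr²⁺, Rb⁺, Br⁻, I⁻. Count: 5.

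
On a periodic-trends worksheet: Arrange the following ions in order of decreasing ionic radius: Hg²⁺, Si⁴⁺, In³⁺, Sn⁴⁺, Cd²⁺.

Si⁴⁺ has 10 e⁻ (Z=14), Sn⁴⁺ has 46 e⁻ (Z=50), In³⁺ has 46 e⁻ (Z=49), Cd²⁺ has 46 e⁻ (Z=48), Hg²⁺ has 78 e⁻ (Z=80). Si⁴⁺ < Sn⁴⁺ (same group, period 3 vs 5); Sn⁴⁺ < In³⁺ (both 46 e⁻, Z=50>49); In³⁺ < Cd²⁺ (isoelectronic, higher Z=49 is smaller); Cd²⁺ < Hg²⁺ (same group, period 5 vs 6).

Hg²⁺ > Cd²⁺ > In³⁺ > Sn⁴⁺ > Si⁴⁺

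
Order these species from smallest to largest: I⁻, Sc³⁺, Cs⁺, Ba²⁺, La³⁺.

Sc³⁺ < La³⁺ < Ba²⁺ < Cs⁺ < I⁻

Work out protons and electrons: Sc³⁺ has 18 e⁻ (Z=21), La³⁺ has 54 e⁻ (Z=57), Ba²⁺ has 54 e⁻ (Z=56), Cs⁺ has 54 e⁻ (Z=55), I⁻ has 54 e⁻ (Z=53). Sc³⁺ < La³⁺ (same group, period 4 vs 6); La³⁺ < Ba²⁺ (both 54 e⁻, Z=57>56); Ba²⁺ < Cs⁺ (both 54 e⁻, Z=56>55); Cs⁺ < I⁻ (both 54 e⁻, Z=55>53).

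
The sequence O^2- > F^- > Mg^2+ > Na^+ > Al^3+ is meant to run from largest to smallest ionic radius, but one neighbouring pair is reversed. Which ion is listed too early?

Mg^2+

The pair Mg^2+, Na^+ is the wrong way round — Mg^2+ and Na^+ share 10 electrons; the higher nuclear charge on Mg (Z=12) contracts it more, so Mg^2+ < Na^+. All other adjacent pairs agree with periodic trends, so Mg^2+ is the misplaced ion.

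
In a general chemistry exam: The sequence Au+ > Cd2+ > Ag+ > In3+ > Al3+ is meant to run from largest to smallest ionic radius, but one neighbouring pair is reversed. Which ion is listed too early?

Scanning neighbour by neighbour, only Cd2+/Ag+ violates a trend: they are isoelectronic (46 e⁻) and Cd has more protons than Ag (48 vs 47), making Cd2+ smaller. That makes Cd2+ the one sitting a position early relative to where it belongs.

Cd2+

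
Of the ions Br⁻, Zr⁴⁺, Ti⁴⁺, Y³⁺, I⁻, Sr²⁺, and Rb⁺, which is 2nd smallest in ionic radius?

Work out protons and electrons: Ti⁴⁺: 18 e⁻, Z=22, Zr⁴⁺: 36 e⁻, Z=40, Y³⁺: 36 e⁻, Z=39, Sr²⁺: 36 e⁻, Z=38, Rb⁺: 36 e⁻, Z=37, Br⁻: 36 e⁻, Z=35, I⁻: 54 e⁻, Z=53. Ti⁴⁺ < Zr⁴⁺ (same group, period 4 vs 5); Zr⁴⁺ < Y³⁺ (isoelectronic, higher Z=40 is smaller); Y³⁺ < Sr²⁺ (isoelectronic, higher Z=39 is smaller); Sr²⁺ < Rb⁺ (isoelectronic, higher Z=38 is smaller); Rb⁺ < Br⁻ (isoelectronic, higher Z=37 is smaller); Br⁻ < I⁻ (same group, 1 shell fewer).
So the order is Ti⁴⁺ < Zr⁴⁺ < Y³⁺ < Sr²⁺ < Rb⁺ < Br⁻ < I⁻; the 2nd-smallest ion is Zr⁴⁺.

Zr⁴⁺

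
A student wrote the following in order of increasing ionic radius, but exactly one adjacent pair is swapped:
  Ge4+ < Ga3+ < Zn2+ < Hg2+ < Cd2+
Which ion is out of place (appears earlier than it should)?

Hg2+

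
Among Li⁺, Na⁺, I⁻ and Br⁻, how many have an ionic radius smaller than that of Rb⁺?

Electron counts and nuclear charges: Li⁺: 2 e⁻, Z=3, Na⁺: 10 e⁻, Z=11, Rb⁺: 36 e⁻, Z=37, Br⁻: 36 e⁻, Z=35, I⁻: 54 e⁻, Z=53. Li⁺ < Na⁺ (same group, 1 shell fewer); Na⁺ < Rb⁺ (same group, 2 shells fewer); Rb⁺ < Br⁻ (isoelectronic, higher Z=37 is smaller); Br⁻ < I⁻ (same group, period 4 vs 5).
Relative to Rb⁺, the ions that are smaller are Li⁺, Na⁺. Count: 2.

2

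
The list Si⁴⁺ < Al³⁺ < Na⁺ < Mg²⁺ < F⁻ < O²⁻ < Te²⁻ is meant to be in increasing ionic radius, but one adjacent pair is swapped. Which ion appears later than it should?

Mg²⁺

The pair Na⁺, Mg²⁺ is the wrong way round — they are isoelectronic (10 e⁻) and Mg has more protons than Na (12 vs 11), making Mg²⁺ smaller. All other adjacent pairs agree with periodic trends, so Mg²⁺ is the misplaced ion.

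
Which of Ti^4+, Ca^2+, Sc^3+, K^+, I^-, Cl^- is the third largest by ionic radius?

K^+

First list Z and electron count for each: Ti^4+: 18 e⁻, Z=22, Sc^3+: 18 e⁻, Z=21, Ca^2+: 18 e⁻, Z=20, K^+: 18 e⁻, Z=19, Cl^-: 18 e⁻, Z=17, I^-: 54 e⁻, Z=53. Ti^4+ < Sc^3+ (isoelectronic, higher Z=22 is smaller); Sc^3+ < Ca^2+ (isoelectronic, higher Z=21 is smaller); Ca^2+ < K^+ (both 18 e⁻, Z=20>19); K^+ < Cl^- (both 18 e⁻, Z=19>17); Cl^- < I^- (same group, period 3 vs 5).
Full ascending order: Ti^4+ < Sc^3+ < Ca^2+ < K^+ < Cl^- < I^-. Counting from the largest, position 3 is K^+.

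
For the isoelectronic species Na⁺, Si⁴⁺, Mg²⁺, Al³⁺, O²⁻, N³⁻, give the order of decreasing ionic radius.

N³⁻ > O²⁻ > Na⁺ > Mg²⁺ > Al³⁺ > Si⁴⁺

All of these have 10 electrons (isoelectronic). With the same electron cloud, the ion with the most protons pulls it in tightest. Nuclear charges: Si⁴⁺ (Z=14), Al³⁺ (Z=13), Mg²⁺ (Z=12), Na⁺ (Z=11), O²⁻ (Z=8), N³⁻ (Z=7). Highest Z is smallest.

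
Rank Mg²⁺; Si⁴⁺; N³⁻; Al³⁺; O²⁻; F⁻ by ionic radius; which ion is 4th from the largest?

Mg²⁺

Isoelectronic series (10 e⁻ each). Size is set by nuclear charge: more protons means a smaller ion. Si⁴⁺ (Z=14), Al³⁺ (Z=13), Mg²⁺ (Z=12), F⁻ (Z=9), O²⁻ (Z=8), N³⁻ (Z=7).
So the order is Si⁴⁺ < Al³⁺ < Mg²⁺ < F⁻ < O²⁻ < N³⁻; the 4th-largest ion is Mg²⁺.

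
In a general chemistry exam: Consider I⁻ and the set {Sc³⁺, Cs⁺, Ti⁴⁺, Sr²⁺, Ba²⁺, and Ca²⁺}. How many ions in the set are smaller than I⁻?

6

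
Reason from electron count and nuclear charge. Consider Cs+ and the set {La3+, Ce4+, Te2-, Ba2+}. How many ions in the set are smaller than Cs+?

3

These species are isoelectronic with 54 electrons. The only difference is the number of protons: Ce4+ (Z=58), La3+ (Z=57), Ba2+ (Z=56), Cs+ (Z=55), Te2- (Z=52). The strongest nuclear pull (Ce4+) gives the smallest ion.
Relative to Cs+, the ions that are smaller are Ce4+, La3+, Ba2+. So 3 are smaller.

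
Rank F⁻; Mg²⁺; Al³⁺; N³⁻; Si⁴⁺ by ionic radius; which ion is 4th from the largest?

Al³⁺

Each ion has 10 electrons. The ranking follows nuclear charge in reverse — greater Z gives a smaller radius. Si⁴⁺ (Z=14), Al³⁺ (Z=13), Mg²⁺ (Z=12), F⁻ (Z=9), N³⁻ (Z=7).
That gives Si⁴⁺ < Al³⁺ < Mg²⁺ < F⁻ < N³⁻. From the largest end, number 4 is Al³⁺.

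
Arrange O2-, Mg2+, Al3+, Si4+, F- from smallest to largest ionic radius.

Isoelectronic series (10 e⁻ each). Size is set by nuclear charge: more protons means a smaller ion. Si4+ (Z=14), Al3+ (Z=13), Mg2+ (Z=12), F- (Z=9), O2- (Z=8).

Si4+ < Al3+ < Mg2+ < F- < O2-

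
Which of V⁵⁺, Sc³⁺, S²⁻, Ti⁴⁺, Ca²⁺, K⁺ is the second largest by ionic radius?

K⁺

These species are isoelectronic with 18 electrons. The only difference is the number of protons: V⁵⁺ (Z=23), Ti⁴⁺ (Z=22), Sc³⁺ (Z=21), Ca²⁺ (Z=20), K⁺ (Z=19), S²⁻ (Z=16). The strongest nuclear pull (V⁵⁺) gives the smallest ion.
Ordering: V⁵⁺ < Ti⁴⁺ < Sc³⁺ < Ca²⁺ < K⁺ < S²⁻. The second largest is K⁺.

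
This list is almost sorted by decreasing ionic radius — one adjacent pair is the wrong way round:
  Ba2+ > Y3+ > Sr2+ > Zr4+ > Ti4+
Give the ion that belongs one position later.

Scanning neighbour by neighbour, only Y3+/Sr2+ violates a trend: Y3+ and Sr2+ share 36 electrons; the higher nuclear charge on Y (Z=39) contracts it more, so Y3+ < Sr2+. That makes Y3+ the one sitting a position early relative to where it belongs.

Y3+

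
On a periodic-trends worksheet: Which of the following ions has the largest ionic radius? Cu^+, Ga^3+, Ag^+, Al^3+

Ag^+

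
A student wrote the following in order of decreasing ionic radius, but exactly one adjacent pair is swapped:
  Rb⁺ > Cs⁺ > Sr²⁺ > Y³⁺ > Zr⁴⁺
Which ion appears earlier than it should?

Rb⁺

Compare adjacent ions: same group and charge — period 5 sits above period 6, so Rb⁺ is smaller — yet in this decreasing list Rb⁺ sits before Cs⁺. Nothing else is reversed, so Rb⁺ should move one place to the right.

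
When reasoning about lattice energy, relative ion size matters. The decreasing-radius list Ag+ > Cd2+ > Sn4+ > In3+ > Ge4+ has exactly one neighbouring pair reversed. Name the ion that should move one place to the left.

In3+

Compare adjacent ions: Sn4+ and In3+ share 46 electrons; the higher nuclear charge on Sn (Z=50) contracts it more, so Sn4+ < In3+ — yet in this decreasing list Sn4+ sits before In3+. Nothing else is reversed, so In3+ should move one place to the left.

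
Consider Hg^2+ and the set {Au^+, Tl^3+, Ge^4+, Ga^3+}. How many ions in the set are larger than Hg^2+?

1

Tabulating Z and e⁻: Ge^4+ (Z=32, 28 e⁻), Ga^3+ (Z=31, 28 e⁻), Tl^3+ (Z=81, 78 e⁻), Hg^2+ (Z=80, 78 e⁻), Au^+ (Z=79, 78 e⁻). Ge^4+ < Ga^3+ (both 28 e⁻, Z=32>31); Ga^3+ < Tl^3+ (same group, 2 shells fewer); Tl^3+ < Hg^2+ (both 78 e⁻, Z=81>80); Hg^2+ < Au^+ (isoelectronic, higher Z=80 is smaller).
Relative to Hg^2+, the ions that are larger are Au^+. Count: 1.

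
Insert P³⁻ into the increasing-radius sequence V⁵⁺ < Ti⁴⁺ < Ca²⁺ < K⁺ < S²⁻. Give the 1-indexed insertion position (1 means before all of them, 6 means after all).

6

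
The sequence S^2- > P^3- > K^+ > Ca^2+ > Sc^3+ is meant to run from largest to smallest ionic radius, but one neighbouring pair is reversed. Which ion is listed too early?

S^2-

Compare adjacent ions: they are isoelectronic (18 e⁻) and S has more protons than P (16 vs 15), making S^2- smaller — yet in this decreasing list S^2- sits before P^3-. Nothing else is reversed, so S^2- should move one place to the right.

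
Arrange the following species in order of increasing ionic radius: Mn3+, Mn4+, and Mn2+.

Mn4+ < Mn3+ < Mn2+

For a single element, ionic radius drops as positive charge rises — Mn4+ < Mn2+.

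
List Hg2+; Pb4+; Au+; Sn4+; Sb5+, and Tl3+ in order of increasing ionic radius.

First list Z and electron count for each: Sb5+: 46 e⁻, Z=51, Sn4+: 46 e⁻, Z=50, Pb4+: 78 e⁻, Z=82, Tl3+: 78 e⁻, Z=81, Hg2+: 78 e⁻, Z=80, Au+: 78 e⁻, Z=79. Sb5+ < Sn4+ (isoelectronic, higher Z=51 is smaller); Sn4+ < Pb4+ (same group, 1 shell fewer); Pb4+ < Tl3+ (isoelectronic, higher Z=82 is smaller); Tl3+ < Hg2+ (both 78 e⁻, Z=81>80); Hg2+ < Au+ (isoelectronic, higher Z=80 is smaller).

Sb5+ < Sn4+ < Pb4+ < Tl3+ < Hg2+ < Au+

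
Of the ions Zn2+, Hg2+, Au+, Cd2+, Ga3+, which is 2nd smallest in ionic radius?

Zn2+

Work out protons and electrons: Ga3+ (Z=31, 28 e⁻), Zn2+ (Z=30, 28 e⁻), Cd2+ (Z=48, 46 e⁻), Hg2+ (Z=80, 78 e⁻), Au+ (Z=79, 78 e⁻). Ga3+ < Zn2+ (isoelectronic, higher Z=31 is smaller); Zn2+ < Cd2+ (same group, 1 shell fewer); Cd2+ < Hg2+ (same group, 1 shell fewer); Hg2+ < Au+ (isoelectronic, higher Z=80 is smaller).
Full ascending order: Ga3+ < Zn2+ < Cd2+ < Hg2+ < Au+. Counting from the smallest, position 2 is Zn2+.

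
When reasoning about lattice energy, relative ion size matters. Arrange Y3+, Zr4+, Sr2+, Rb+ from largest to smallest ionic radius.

Rb+ > Sr2+ > Y3+ > Zr4+

All of these have 36 electrons (isoelectronic). With the same electron cloud, the ion with the most protons pulls it in tightest. Nuclear charges: Zr4+ (Z=40), Y3+ (Z=39), Sr2+ (Z=38), Rb+ (Z=37). Highest Z is smallest.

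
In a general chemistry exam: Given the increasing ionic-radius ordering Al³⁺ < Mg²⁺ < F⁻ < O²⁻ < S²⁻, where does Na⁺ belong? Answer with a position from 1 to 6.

3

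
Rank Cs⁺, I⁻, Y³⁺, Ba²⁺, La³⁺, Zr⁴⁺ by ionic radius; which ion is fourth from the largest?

La³⁺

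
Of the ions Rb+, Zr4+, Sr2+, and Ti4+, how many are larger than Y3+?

Work out protons and electrons: Ti4+ (Z=22, 18 e⁻), Zr4+ (Z=40, 36 e⁻), Y3+ (Z=39, 36 e⁻), Sr2+ (Z=38, 36 e⁻), Rb+ (Z=37, 36 e⁻). Ti4+ < Zr4+ (same group, 1 shell fewer); Zr4+ < Y3+ (both 36 e⁻, Z=40>39); Y3+ < Sr2+ (both 36 e⁻, Z=39>38); Sr2+ < Rb+ (both 36 e⁻, Z=38>37).
Relative to Y3+, the ions that are larger are Sr2+, Rb+. That's 2.

2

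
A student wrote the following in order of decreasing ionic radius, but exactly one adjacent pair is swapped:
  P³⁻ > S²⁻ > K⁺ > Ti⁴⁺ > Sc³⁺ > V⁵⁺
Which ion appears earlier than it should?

Ti⁴⁺

Compare adjacent ions: they are isoelectronic (18 e⁻) and Ti has more protons than Sc (22 vs 21), making Ti⁴⁺ smaller — yet in this decreasing list Ti⁴⁺ sits before Sc³⁺. Nothing else is reversed, so Ti⁴⁺ should move one place to the right.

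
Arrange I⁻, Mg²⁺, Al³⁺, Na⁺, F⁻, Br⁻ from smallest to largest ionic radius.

Tabulating Z and e⁻: Al³⁺ (Z=13, 10 e⁻), Mg²⁺ (Z=12, 10 e⁻), Na⁺ (Z=11, 10 e⁻), F⁻ (Z=9, 10 e⁻), Br⁻ (Z=35, 36 e⁻), I⁻ (Z=53, 54 e⁻). Al³⁺ < Mg²⁺ (both 10 e⁻, Z=13>12); Mg²⁺ < Na⁺ (isoelectronic, higher Z=12 is smaller); Na⁺ < F⁻ (isoelectronic, higher Z=11 is smaller); F⁻ < Br⁻ (same group, 2 shells fewer); Br⁻ < I⁻ (same group, period 4 vs 5).

Al³⁺ < Mg²⁺ < Na⁺ < F⁻ < Br⁻ < I⁻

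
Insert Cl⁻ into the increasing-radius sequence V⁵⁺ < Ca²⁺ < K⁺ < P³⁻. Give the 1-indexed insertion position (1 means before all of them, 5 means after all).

4

All of these have 18 electrons (isoelectronic). With the same electron cloud, the ion with the most protons pulls it in tightest. Nuclear charges: V⁵⁺ (Z=23), Ca²⁺ (Z=20), K⁺ (Z=19), Cl⁻ (Z=17), P³⁻ (Z=15). Highest Z is smallest.
Putting Cl⁻ in gives V⁵⁺ < Ca²⁺ < K⁺ < Cl⁻ < P³⁻; it lands at slot 4.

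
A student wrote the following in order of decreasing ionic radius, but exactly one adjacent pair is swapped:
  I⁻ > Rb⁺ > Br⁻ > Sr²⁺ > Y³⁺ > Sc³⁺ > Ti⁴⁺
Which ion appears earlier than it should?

Check each adjacent pair. Rb⁺ and Br⁻ are reversed: Rb⁺ and Br⁻ share 36 electrons; the higher nuclear charge on Rb (Z=37) contracts it more, so Rb⁺ < Br⁻. No other neighbouring pair contradicts the periodic trends, so Rb⁺ is the ion listed too early.

Rb⁺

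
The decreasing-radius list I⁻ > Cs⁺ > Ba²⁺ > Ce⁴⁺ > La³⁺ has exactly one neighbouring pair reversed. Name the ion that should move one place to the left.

Scanning neighbour by neighbour, only Ce⁴⁺/La³⁺ violates a trend: both have 54 electrons but Z(Ce)=58 > Z(La)=57, so Ce⁴⁺ should be the smaller of the two. That makes La³⁺ the one sitting a position late relative to where it belongs.

La³⁺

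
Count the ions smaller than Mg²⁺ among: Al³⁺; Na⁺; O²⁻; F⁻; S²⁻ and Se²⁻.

Electron counts and nuclear charges: Al³⁺ (Z=13, 10 e⁻), Mg²⁺ (Z=12, 10 e⁻), Na⁺ (Z=11, 10 e⁻), F⁻ (Z=9, 10 e⁻), O²⁻ (Z=8, 10 e⁻), S²⁻ (Z=16, 18 e⁻), Se²⁻ (Z=34, 36 e⁻). Al³⁺ < Mg²⁺ (both 10 e⁻, Z=13>12); Mg²⁺ < Na⁺ (both 10 e⁻, Z=12>11); Na⁺ < F⁻ (both 10 e⁻, Z=11>9); F⁻ < O²⁻ (isoelectronic, higher Z=9 is smaller); O²⁻ < S²⁻ (same group, period 2 vs 3); S²⁻ < Se²⁻ (same group, period 3 vs 4).
Placing each against Mg²⁺: smaller — Al³⁺; larger — Na⁺, F⁻, O²⁻, S²⁻, Se²⁻. Count: 1.

1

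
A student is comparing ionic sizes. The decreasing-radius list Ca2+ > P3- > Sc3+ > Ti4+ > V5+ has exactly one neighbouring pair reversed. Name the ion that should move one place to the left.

P3-

Compare adjacent ions: both have 18 electrons but Z(Ca)=20 > Z(P)=15, so Ca2+ should be the smaller of the two — yet in this decreasing list Ca2+ sits before P3-. Nothing else is reversed, so P3- should move one place to the left.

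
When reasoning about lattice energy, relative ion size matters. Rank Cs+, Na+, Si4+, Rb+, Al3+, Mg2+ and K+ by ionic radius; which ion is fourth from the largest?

Na+

Tabulating Z and e⁻: Si4+ has 10 e⁻ (Z=14), Al3+ has 10 e⁻ (Z=13), Mg2+ has 10 e⁻ (Z=12), Na+ has 10 e⁻ (Z=11), K+ has 18 e⁻ (Z=19), Rb+ has 36 e⁻ (Z=37), Cs+ has 54 e⁻ (Z=55). Si4+ < Al3+ (both 10 e⁻, Z=14>13); Al3+ < Mg2+ (both 10 e⁻, Z=13>12); Mg2+ < Na+ (isoelectronic, higher Z=12 is smaller); Na+ < K+ (same group, period 3 vs 4); K+ < Rb+ (same group, period 4 vs 5); Rb+ < Cs+ (same group, period 5 vs 6).
So the order is Si4+ < Al3+ < Mg2+ < Na+ < K+ < Rb+ < Cs+; the 4th-largest ion is Na+.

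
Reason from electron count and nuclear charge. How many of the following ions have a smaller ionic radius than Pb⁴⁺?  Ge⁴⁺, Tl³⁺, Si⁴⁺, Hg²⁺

Electron counts and nuclear charges: Si⁴⁺ (Z=14, 10 e⁻), Ge⁴⁺ (Z=32, 28 e⁻), Pb⁴⁺ (Z=82, 78 e⁻), Tl³⁺ (Z=81, 78 e⁻), Hg²⁺ (Z=80, 78 e⁻). Si⁴⁺ < Ge⁴⁺ (same group, period 3 vs 4); Ge⁴⁺ < Pb⁴⁺ (same group, period 4 vs 6); Pb⁴⁺ < Tl³⁺ (isoelectronic, higher Z=82 is smaller); Tl³⁺ < Hg²⁺ (both 78 e⁻, Z=81>80).
Overall: Si⁴⁺ < Ge⁴⁺ < Pb⁴⁺ < Tl³⁺ < Hg²⁺. Pb⁴⁺ has 2 below it and 2 above. So 2 are smaller.

2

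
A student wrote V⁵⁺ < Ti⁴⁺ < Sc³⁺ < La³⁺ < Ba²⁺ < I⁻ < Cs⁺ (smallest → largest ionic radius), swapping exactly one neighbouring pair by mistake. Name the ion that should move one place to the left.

Scanning neighbour by neighbour, only I⁻/Cs⁺ violates a trend: they are isoelectronic (54 e⁻) and Cs has more protons than I (55 vs 53), making Cs⁺ smaller. That makes Cs⁺ the one sitting a position late relative to where it belongs.

Cs⁺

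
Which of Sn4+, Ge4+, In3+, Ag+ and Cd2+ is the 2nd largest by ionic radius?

Cd2+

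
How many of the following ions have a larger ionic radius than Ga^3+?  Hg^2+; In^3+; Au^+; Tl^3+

4

Electron counts and nuclear charges: Ga^3+ has 28 e⁻ (Z=31), In^3+ has 46 e⁻ (Z=49), Tl^3+ has 78 e⁻ (Z=81), Hg^2+ has 78 e⁻ (Z=80), Au^+ has 78 e⁻ (Z=79). Ga^3+ < In^3+ (same group, 1 shell fewer); In^3+ < Tl^3+ (same group, 1 shell fewer); Tl^3+ < Hg^2+ (both 78 e⁻, Z=81>80); Hg^2+ < Au^+ (isoelectronic, higher Z=80 is smaller).
Placing each against Ga^3+: smaller — none; larger — In^3+, Tl^3+, Hg^2+, Au^+. So 4 are larger.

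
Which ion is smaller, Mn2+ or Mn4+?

Same element, different charge: the more highly charged cation has fewer electrons and a greater effective nuclear charge per electron, making Mn4+ the smallest.

Mn4+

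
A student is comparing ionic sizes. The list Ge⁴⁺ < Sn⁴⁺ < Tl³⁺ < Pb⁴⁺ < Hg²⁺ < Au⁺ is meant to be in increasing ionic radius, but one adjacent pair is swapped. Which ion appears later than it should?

The pair Tl³⁺, Pb⁴⁺ is the wrong way round — both have 78 electrons but Z(Pb)=82 > Z(Tl)=81, so Pb⁴⁺ should be the smaller of the two. All other adjacent pairs agree with periodic trends, so Pb⁴⁺ is the misplaced ion.

Pb⁴⁺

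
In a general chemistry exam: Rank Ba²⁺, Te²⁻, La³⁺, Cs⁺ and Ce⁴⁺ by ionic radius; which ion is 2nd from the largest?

Cs⁺

Each ion has 54 electrons. The ranking follows nuclear charge in reverse — greater Z gives a smaller radius. Ce⁴⁺ (Z=58), La³⁺ (Z=57), Ba²⁺ (Z=56), Cs⁺ (Z=55), Te²⁻ (Z=52).
That gives Ce⁴⁺ < La³⁺ < Ba²⁺ < Cs⁺ < Te²⁻. From the largest end, number 2 is Cs⁺.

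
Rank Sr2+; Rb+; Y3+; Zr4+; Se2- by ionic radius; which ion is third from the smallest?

Sr2+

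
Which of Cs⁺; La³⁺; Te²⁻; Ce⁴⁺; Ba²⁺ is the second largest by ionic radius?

Cs⁺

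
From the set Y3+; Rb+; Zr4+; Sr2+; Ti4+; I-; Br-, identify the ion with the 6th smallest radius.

Br-

Work out protons and electrons: Ti4+: 18 e⁻, Z=22, Zr4+: 36 e⁻, Z=40, Y3+: 36 e⁻, Z=39, Sr2+: 36 e⁻, Z=38, Rb+: 36 e⁻, Z=37, Br-: 36 e⁻, Z=35, I-: 54 e⁻, Z=53. Ti4+ < Zr4+ (same group, 1 shell fewer); Zr4+ < Y3+ (both 36 e⁻, Z=40>39); Y3+ < Sr2+ (isoelectronic, higher Z=39 is smaller); Sr2+ < Rb+ (isoelectronic, higher Z=38 is smaller); Rb+ < Br- (both 36 e⁻, Z=37>35); Br- < I- (same group, 1 shell fewer).
Ordering: Ti4+ < Zr4+ < Y3+ < Sr2+ < Rb+ < Br- < I-. The 6th smallest is Br-.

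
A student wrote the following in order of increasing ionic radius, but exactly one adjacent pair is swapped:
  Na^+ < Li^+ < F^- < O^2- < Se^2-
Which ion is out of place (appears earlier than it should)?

Na^+

The pair Na^+, Li^+ is the wrong way round — Li^+ and Na^+ are in one column with the same charge; the lighter period-2 ion has one fewer shell and is smaller. All other adjacent pairs agree with periodic trends, so Na^+ is the misplaced ion.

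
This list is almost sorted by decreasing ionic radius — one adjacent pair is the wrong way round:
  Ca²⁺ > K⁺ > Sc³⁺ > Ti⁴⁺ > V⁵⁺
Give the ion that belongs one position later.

Ca²⁺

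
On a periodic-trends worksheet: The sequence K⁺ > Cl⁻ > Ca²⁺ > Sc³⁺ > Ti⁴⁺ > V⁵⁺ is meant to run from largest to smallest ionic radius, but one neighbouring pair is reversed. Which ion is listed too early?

K⁺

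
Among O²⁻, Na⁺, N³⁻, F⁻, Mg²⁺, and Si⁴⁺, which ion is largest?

N³⁻

Isoelectronic series (10 e⁻ each). Size is set by nuclear charge: more protons means a smaller ion. Si⁴⁺ (Z=14), Mg²⁺ (Z=12), Na⁺ (Z=11), F⁻ (Z=9), O²⁻ (Z=8), N³⁻ (Z=7).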